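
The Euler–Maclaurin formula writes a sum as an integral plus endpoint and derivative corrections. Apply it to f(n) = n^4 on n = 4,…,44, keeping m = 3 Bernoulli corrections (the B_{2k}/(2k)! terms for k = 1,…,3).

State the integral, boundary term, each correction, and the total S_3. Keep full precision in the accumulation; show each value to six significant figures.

S_3 ≈ 3.48856e+07

∫_4^44 x^4 dx evaluates to 3.29830e+07.
½[f(4) + f(44)] = ½[256.000 + 3.74810e+06] = 1.87418e+06.
Integral + boundary = 3.48572e+07.
k=1: B_{2}/(2)! × [f^{(1)}(44) − f^{(1)}(4)] = 1/12 × (340736 − 256.000) = 28373.3.
Running total after k=1: 3.48856e+07.
k=2: B_{4}/(4)! × [f^{(3)}(44) − f^{(3)}(4)] = −1/720 × (1056.00 − 96.0000) = -1.33333.
Running total after k=2: 3.48856e+07.
k=3: B_{6}/(6)! × [f^{(5)}(44) − f^{(5)}(4)] = 1/30240 × (0.00000 − 0.00000) = 0.00000.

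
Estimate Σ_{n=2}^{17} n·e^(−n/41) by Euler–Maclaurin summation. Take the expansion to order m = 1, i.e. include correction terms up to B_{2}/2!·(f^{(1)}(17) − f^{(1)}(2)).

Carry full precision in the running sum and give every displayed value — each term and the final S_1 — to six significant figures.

S_1 ≈ 114.724

The integral term ∫_2^17 x·e^(−x/41) dx = 108.200.
Endpoint term: (f(2) + f(17))/2 = (1.90478 + 11.2299)/2 = 6.56734.
Running total after boundary: 114.767.
k=1: B_{2}/(2)! × [f^{(1)}(17) − f^{(1)}(2)] = 1/12 × (0.386682 − 0.905932) = -0.0432708.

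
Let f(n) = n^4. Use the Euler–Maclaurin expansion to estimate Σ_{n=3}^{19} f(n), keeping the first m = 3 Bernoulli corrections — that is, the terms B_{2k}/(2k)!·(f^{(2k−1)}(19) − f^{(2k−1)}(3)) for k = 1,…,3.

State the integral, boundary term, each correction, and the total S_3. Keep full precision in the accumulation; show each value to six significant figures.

S_3 ≈ 562649

Integral: ∫_3^19 x^4 dx = 495171.
Boundary: ½(f(3) + f(19)) = ½(81.0000 + 130321) = 65201.0.
Running total after boundary: 560372.
Correction k=1: B_{2}/2! · (f^{(1)}(19) − f^{(1)}(3)) = 1/12 · (27436.0 − 108.000) = 2277.33.
Running total after k=1: 562650.
Correction k=2: B_{4}/4! · (f^{(3)}(19) − f^{(3)}(3)) = −1/720 · (456.000 − 72.0000) = -0.533333.
Running total after k=2: 562649.
Correction k=3: B_{6}/6! · (f^{(5)}(19) − f^{(5)}(3)) = 1/30240 · (0.00000 − 0.00000) = 0.00000.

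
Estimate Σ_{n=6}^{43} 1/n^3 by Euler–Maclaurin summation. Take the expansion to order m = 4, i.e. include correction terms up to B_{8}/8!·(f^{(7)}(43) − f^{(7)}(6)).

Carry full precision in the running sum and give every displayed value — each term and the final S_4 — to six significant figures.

S_4 ≈ 0.0161307

Integral: ∫_6^43 1/x^3 dx = 0.0136185.
Endpoint term: (f(6) + f(43))/2 = (0.00462963 + 1.25775e-05)/2 = 0.00232110.
Integral + boundary = 0.0159396.
Order-1 term: 1/12 · (-8.77501e-07 − (-0.00231481)) = 0.000192828.
After k=1: 0.0161324.
Order-2 term: −1/720 · (-9.49162e-09 − (-0.00128601)) = -1.78611e-06.
After k=2: 0.0161306.
Order-3 term: 1/30240 · (-2.15602e-10 − (-0.00150034)) = 4.96145e-08.
After k=3: 0.0161307.
Order-4 term: −1/1209600 · (-8.39554e-12 − (-0.00300069)) = -2.48073e-09.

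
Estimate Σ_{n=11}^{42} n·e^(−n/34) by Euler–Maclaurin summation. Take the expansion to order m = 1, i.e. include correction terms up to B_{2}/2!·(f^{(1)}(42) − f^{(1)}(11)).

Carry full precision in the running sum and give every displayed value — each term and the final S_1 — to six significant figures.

S_1 ≈ 365.837

∫_11^42 x·e^(−x/34) dx evaluates to 355.798.
½[f(11) + f(42)] = ½[7.95950 + 12.2115] = 10.0855.
Running total after boundary: 365.883.
Order-1 term: 1/12 · (-0.0684116 − 0.489488) = -0.0464916.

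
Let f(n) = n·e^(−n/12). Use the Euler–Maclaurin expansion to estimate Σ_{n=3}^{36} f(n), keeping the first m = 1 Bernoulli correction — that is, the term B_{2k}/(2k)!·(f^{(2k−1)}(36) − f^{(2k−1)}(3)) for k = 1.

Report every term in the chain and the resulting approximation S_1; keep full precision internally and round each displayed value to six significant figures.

Integral: ∫_3^36 x·e^(−x/12) dx = 111.507.
Boundary: ½(f(3) + f(36)) = ½(2.33640 + 1.79233) = 2.06437.
So far: 113.571.
Order-1 term: 1/12 · (-0.0995741 − 0.584101) = -0.0569729.

S_1 ≈ 113.514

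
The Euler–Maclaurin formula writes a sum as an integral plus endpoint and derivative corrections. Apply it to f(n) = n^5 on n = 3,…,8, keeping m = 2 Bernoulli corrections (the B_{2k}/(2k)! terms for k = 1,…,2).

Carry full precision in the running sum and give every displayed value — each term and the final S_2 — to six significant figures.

Integral: ∫_3^8 x^5 dx = 43569.2.
Boundary: ½(f(3) + f(8)) = ½(243.000 + 32768.0) = 16505.5.
Running total after boundary: 60074.7.
k=1: B_{2}/(2)! × [f^{(1)}(8) − f^{(1)}(3)] = 1/12 × (20480.0 − 405.000) = 1672.92.
After k=1: 61747.6.
k=2: B_{4}/(4)! × [f^{(3)}(8) − f^{(3)}(3)] = −1/720 × (3840.00 − 540.000) = -4.58333.

S_2 ≈ 61743.0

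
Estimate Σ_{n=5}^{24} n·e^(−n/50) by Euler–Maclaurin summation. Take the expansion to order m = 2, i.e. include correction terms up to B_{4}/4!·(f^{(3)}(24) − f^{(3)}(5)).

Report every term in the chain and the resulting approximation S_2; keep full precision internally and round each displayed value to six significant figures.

S_2 ≈ 208.451

∫_5^24 x·e^(−x/50) dx evaluates to 198.804.
Endpoint term: (f(5) + f(24))/2 = (4.52419 + 14.8508)/2 = 9.68749.
Integral + boundary = 208.492.
Correction k=1: B_{2}/2! · (f^{(1)}(24) − f^{(1)}(5)) = 1/12 · (0.321767 − 0.814354) = -0.0410489.
Partial sum through k=1: 208.451.
Correction k=2: B_{4}/4! · (f^{(3)}(24) − f^{(3)}(5)) = −1/720 · (0.000623734 − 0.00104961) = 5.91497e-07.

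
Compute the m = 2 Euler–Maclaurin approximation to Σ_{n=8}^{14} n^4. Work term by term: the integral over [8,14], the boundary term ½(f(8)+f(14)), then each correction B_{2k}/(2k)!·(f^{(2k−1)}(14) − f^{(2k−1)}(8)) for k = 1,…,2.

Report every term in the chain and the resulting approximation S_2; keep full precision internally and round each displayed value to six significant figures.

S_2 ≈ 123011

∫_8^14 x^4 dx evaluates to 101011.
½[f(8) + f(14)] = ½[4096.00 + 38416.0] = 21256.0.
Integral + boundary = 122267.
Correction k=1: B_{2}/2! · (f^{(1)}(14) − f^{(1)}(8)) = 1/12 · (10976.0 − 2048.00) = 744.000.
Partial sum through k=1: 123011.
Correction k=2: B_{4}/4! · (f^{(3)}(14) − f^{(3)}(8)) = −1/720 · (336.000 − 192.000) = -0.200000.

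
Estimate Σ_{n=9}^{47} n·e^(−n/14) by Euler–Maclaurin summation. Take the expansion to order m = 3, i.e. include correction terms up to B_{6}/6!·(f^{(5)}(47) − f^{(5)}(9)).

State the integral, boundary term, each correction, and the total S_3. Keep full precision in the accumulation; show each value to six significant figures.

S_3 ≈ 142.717

Integral: ∫_9^47 x·e^(−x/14) dx = 139.555.
Endpoint term: (f(9) + f(47))/2 = (4.73209 + 1.63723)/2 = 3.18466.
So far: 142.740.
k=1: B_{2}/(2)! × [f^{(1)}(47) − f^{(1)}(9)] = 1/12 × (-0.0821102 − 0.187781) = -0.0224910.
Running total after k=1: 142.717.
k=2: B_{4}/(4)! × [f^{(3)}(47) − f^{(3)}(9)] = −1/720 × (-6.34742e-05 − 0.00632325) = 8.87045e-06.
Running total after k=2: 142.717.
k=3: B_{6}/(6)! × [f^{(5)}(47) − f^{(5)}(9)] = 1/30240 × (1.48970e-06 − 5.96349e-05) = -1.92279e-09.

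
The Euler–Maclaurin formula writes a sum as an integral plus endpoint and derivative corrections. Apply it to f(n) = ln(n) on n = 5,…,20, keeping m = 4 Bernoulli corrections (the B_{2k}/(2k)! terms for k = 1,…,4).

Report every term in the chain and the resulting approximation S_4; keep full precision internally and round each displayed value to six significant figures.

∫_5^20 ln(x) dx evaluates to 36.8675.
Endpoint term: (f(5) + f(20))/2 = (1.60944 + 2.99573)/2 = 2.30259.
Integral + boundary = 39.1700.
Correction k=1: B_{2}/2! · (f^{(1)}(20) − f^{(1)}(5)) = 1/12 · (0.0500000 − 0.200000) = -0.0125000.
After k=1: 39.1575.
Correction k=2: B_{4}/4! · (f^{(3)}(20) − f^{(3)}(5)) = −1/720 · (0.000250000 − 0.0160000) = 2.18750e-05.
After k=2: 39.1576.
Correction k=3: B_{6}/6! · (f^{(5)}(20) − f^{(5)}(5)) = 1/30240 · (7.50000e-06 − 0.00768000) = -2.53720e-07.
After k=3: 39.1576.
Correction k=4: B_{8}/8! · (f^{(7)}(20) − f^{(7)}(5)) = −1/1209600 · (5.62500e-07 − 0.00921600) = 7.61858e-09.

S_4 ≈ 39.1576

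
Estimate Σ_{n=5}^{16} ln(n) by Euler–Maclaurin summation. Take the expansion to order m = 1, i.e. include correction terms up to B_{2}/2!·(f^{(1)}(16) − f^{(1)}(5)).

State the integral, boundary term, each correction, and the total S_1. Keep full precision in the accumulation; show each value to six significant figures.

S_1 ≈ 27.4938

Integral: ∫_5^16 ln(x) dx = 25.3142.
Endpoint term: (f(5) + f(16))/2 = (1.60944 + 2.77259)/2 = 2.19101.
Running total after boundary: 27.5052.
Order-1 term: 1/12 · (0.0625000 − 0.200000) = -0.0114583.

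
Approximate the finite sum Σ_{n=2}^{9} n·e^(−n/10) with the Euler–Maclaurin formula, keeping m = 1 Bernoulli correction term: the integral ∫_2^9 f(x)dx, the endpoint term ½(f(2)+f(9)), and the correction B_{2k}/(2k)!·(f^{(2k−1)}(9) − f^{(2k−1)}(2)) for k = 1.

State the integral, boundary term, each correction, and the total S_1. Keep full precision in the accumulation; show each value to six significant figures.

S_1 ≈ 23.5966

The integral term ∫_2^9 x·e^(−x/10) dx = 20.9995.
Endpoint term: (f(2) + f(9))/2 = (1.63746 + 3.65913)/2 = 2.64829.
So far: 23.6477.
Correction k=1: B_{2}/2! · (f^{(1)}(9) − f^{(1)}(2)) = 1/12 · (0.0406570 − 0.654985) = -0.0511940.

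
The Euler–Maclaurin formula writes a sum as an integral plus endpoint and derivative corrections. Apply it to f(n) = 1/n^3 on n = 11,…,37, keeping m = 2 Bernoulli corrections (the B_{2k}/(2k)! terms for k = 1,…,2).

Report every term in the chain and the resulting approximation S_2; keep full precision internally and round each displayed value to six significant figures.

The integral term ∫_11^37 1/x^3 dx = 0.00376700.
Boundary: ½(f(11) + f(37)) = ½(0.000751315 + 1.97422e-05) = 0.000385528.
Running total after boundary: 0.00415253.
k=1: B_{2}/(2)! × [f^{(1)}(37) − f^{(1)}(11)] = 1/12 × (-1.60072e-06 − (-0.000204904)) = 1.69419e-05.
After k=1: 0.00416947.
k=2: B_{4}/(4)! × [f^{(3)}(37) − f^{(3)}(11)] = −1/720 × (-2.33852e-08 − (-3.38684e-05)) = -4.70070e-08.

S_2 ≈ 0.00416942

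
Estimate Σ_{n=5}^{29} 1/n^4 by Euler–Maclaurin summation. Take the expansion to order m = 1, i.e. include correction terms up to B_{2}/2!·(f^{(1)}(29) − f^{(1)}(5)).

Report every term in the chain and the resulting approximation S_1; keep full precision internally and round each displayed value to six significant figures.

The integral term ∫_5^29 1/x^4 dx = 0.00265300.
Endpoint term: (f(5) + f(29))/2 = (0.00160000 + 1.41387e-06)/2 = 0.000800707.
So far: 0.00345371.
Correction k=1: B_{2}/2! · (f^{(1)}(29) − f^{(1)}(5)) = 1/12 · (-1.95016e-07 − (-0.00128000)) = 0.000106650.

S_1 ≈ 0.00356036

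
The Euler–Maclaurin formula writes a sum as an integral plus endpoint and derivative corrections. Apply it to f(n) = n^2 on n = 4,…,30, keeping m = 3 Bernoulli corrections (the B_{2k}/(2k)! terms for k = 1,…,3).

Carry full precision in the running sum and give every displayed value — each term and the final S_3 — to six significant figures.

S_3 ≈ 9441.00

Integral: ∫_4^30 x^2 dx = 8978.67.
Endpoint term: (f(4) + f(30))/2 = (16.0000 + 900.000)/2 = 458.000.
Running total after boundary: 9436.67.
Order-1 term: 1/12 · (60.0000 − 8.00000) = 4.33333.
Running total after k=1: 9441.00.
Order-2 term: −1/720 · (0.00000 − 0.00000) = 0.00000.
Running total after k=2: 9441.00.
Order-3 term: 1/30240 · (0.00000 − 0.00000) = 0.00000.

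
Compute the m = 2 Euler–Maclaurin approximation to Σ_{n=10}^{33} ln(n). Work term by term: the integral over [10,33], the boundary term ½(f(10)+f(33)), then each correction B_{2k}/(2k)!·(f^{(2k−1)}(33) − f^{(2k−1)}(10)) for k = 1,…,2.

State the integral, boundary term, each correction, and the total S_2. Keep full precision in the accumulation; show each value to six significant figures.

S_2 ≈ 72.2526

The integral term ∫_10^33 ln(x) dx = 69.3589.
½[f(10) + f(33)] = ½[2.30259 + 3.49651] = 2.89955.
So far: 72.2584.
Correction k=1: B_{2}/2! · (f^{(1)}(33) − f^{(1)}(10)) = 1/12 · (0.0303030 − 0.100000) = -0.00580808.
Partial sum through k=1: 72.2526.
Correction k=2: B_{4}/4! · (f^{(3)}(33) − f^{(3)}(10)) = −1/720 · (5.56529e-05 − 0.00200000) = 2.70048e-06.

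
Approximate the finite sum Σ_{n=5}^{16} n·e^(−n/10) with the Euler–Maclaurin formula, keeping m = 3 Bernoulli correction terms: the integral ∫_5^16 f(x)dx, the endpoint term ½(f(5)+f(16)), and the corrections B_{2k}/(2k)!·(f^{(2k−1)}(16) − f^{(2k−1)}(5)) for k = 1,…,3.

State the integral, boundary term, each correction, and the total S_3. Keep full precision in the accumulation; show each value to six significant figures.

S_3 ≈ 41.5827

Integral: ∫_5^16 x·e^(−x/10) dx = 38.4865.
½[f(5) + f(16)] = ½[3.03265 + 3.23034] = 3.13150.
So far: 41.6180.
k=1: B_{2}/(2)! × [f^{(1)}(16) − f^{(1)}(5)] = 1/12 × (-0.121138 − 0.303265) = -0.0353669.
Running total after k=1: 41.5826.
k=2: B_{4}/(4)! × [f^{(3)}(16) − f^{(3)}(5)] = −1/720 × (0.00282655 − 0.0151633) = 1.71343e-05.
Running total after k=2: 41.5827.
k=3: B_{6}/(6)! × [f^{(5)}(16) − f^{(5)}(5)] = 1/30240 × (6.86448e-05 − 0.000272939) = -6.75575e-09.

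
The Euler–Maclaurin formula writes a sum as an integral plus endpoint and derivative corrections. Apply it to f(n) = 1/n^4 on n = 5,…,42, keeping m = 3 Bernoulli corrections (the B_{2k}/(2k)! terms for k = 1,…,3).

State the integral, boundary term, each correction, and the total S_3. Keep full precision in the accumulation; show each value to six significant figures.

∫_5^42 1/x^4 dx evaluates to 0.00266217.
½[f(5) + f(42)] = ½[0.00160000 + 3.21368e-07] = 0.000800161.
So far: 0.00346233.
Correction k=1: B_{2}/2! · (f^{(1)}(42) − f^{(1)}(5)) = 1/12 · (-3.06065e-08 − (-0.00128000)) = 0.000106664.
Running total after k=1: 0.00356899.
Correction k=2: B_{4}/4! · (f^{(3)}(42) − f^{(3)}(5)) = −1/720 · (-5.20519e-10 − (-0.00153600)) = -2.13333e-06.
Running total after k=2: 0.00356686.
Correction k=3: B_{6}/6! · (f^{(5)}(42) − f^{(5)}(5)) = 1/30240 · (-1.65244e-11 − (-0.00344064)) = 1.13778e-07.

S_3 ≈ 0.00356697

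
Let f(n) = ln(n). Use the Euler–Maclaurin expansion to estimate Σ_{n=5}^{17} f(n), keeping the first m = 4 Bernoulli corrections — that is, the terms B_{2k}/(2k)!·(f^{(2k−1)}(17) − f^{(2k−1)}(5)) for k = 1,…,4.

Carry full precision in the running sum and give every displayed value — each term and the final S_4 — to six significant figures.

S_4 ≈ 30.3270

The integral term ∫_5^17 ln(x) dx = 28.1174.
½[f(5) + f(17)] = ½[1.60944 + 2.83321] = 2.22133.
Running total after boundary: 30.3388.
Correction k=1: B_{2}/2! · (f^{(1)}(17) − f^{(1)}(5)) = 1/12 · (0.0588235 − 0.200000) = -0.0117647.
Partial sum through k=1: 30.3270.
Correction k=2: B_{4}/4! · (f^{(3)}(17) − f^{(3)}(5)) = −1/720 · (0.000407083 − 0.0160000) = 2.16568e-05.
Partial sum through k=2: 30.3270.
Correction k=3: B_{6}/6! · (f^{(5)}(17) − f^{(5)}(5)) = 1/30240 · (1.69031e-05 − 0.00768000) = -2.53409e-07.
Partial sum through k=3: 30.3270.
Correction k=4: B_{8}/8! · (f^{(7)}(17) − f^{(7)}(5)) = −1/1209600 · (1.75465e-06 − 0.00921600) = 7.61760e-09.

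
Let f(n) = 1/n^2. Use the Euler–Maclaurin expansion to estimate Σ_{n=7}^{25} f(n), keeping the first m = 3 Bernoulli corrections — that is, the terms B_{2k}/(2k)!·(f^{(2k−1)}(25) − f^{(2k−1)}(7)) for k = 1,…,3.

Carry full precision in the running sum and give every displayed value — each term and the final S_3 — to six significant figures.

S_3 ≈ 0.114335

Integral: ∫_7^25 1/x^2 dx = 0.102857.
Boundary: ½(f(7) + f(25)) = ½(0.0204082 + 0.00160000) = 0.0110041.
Running total after boundary: 0.113861.
Order-1 term: 1/12 · (-0.000128000 − (-0.00583090)) = 0.000475242.
Partial sum through k=1: 0.114336.
Order-2 term: −1/720 · (-2.45760e-06 − (-0.00142798)) = -1.97989e-06.
Partial sum through k=2: 0.114334.
Order-3 term: 1/30240 · (-1.17965e-07 − (-0.000874271)) = 2.89072e-08.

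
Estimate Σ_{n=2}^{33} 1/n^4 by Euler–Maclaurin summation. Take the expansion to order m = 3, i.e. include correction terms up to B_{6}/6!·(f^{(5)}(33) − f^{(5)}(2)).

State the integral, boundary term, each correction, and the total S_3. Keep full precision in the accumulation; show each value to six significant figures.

The integral term ∫_2^33 1/x^4 dx = 0.0416574.
Boundary: ½(f(2) + f(33)) = ½(0.0625000 + 8.43226e-07) = 0.0312504.
So far: 0.0729078.
Correction k=1: B_{2}/2! · (f^{(1)}(33) − f^{(1)}(2)) = 1/12 · (-1.02209e-07 − (-0.125000)) = 0.0104167.
Running total after k=1: 0.0833245.
Correction k=2: B_{4}/4! · (f^{(3)}(33) − f^{(3)}(2)) = −1/720 · (-2.81568e-09 − (-0.937500)) = -0.00130208.
Running total after k=2: 0.0820224.
Correction k=3: B_{6}/6! · (f^{(5)}(33) − f^{(5)}(2)) = 1/30240 · (-1.44792e-10 − (-13.1250)) = 0.000434028.

S_3 ≈ 0.0824564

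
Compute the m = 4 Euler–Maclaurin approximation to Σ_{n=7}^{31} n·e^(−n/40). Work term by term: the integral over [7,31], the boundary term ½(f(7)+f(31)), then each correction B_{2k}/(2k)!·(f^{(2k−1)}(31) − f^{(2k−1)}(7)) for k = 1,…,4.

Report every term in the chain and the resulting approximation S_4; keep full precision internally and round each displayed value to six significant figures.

The integral term ∫_7^31 x·e^(−x/40) dx = 269.780.
Boundary: ½(f(7) + f(31)) = ½(5.87620 + 14.2818) = 10.0790.
So far: 279.859.
k=1: B_{2}/(2)! × [f^{(1)}(31) − f^{(1)}(7)] = 1/12 × (0.103658 − 0.692552) = -0.0490745.
After k=1: 279.810.
k=2: B_{4}/(4)! × [f^{(3)}(31) − f^{(3)}(7)] = −1/720 × (0.000640666 − 0.00148217) = 1.16875e-06.
After k=2: 279.810.
k=3: B_{6}/(6)! × [f^{(5)}(31) − f^{(5)}(7)] = 1/30240 × (7.60341e-07 − 1.58218e-06) = -2.71772e-11.
After k=3: 279.810.
k=4: B_{8}/(8)! × [f^{(7)}(31) − f^{(7)}(7)] = −1/1209600 × (7.00166e-10 − 1.39875e-09) = 5.77536e-16.

S_4 ≈ 279.810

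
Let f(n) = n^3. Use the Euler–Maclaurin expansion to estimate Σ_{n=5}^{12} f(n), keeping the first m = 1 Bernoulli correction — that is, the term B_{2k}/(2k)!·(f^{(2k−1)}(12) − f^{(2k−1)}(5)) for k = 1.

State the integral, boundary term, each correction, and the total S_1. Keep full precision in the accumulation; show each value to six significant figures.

The integral term ∫_5^12 x^3 dx = 5027.75.
Boundary: ½(f(5) + f(12)) = ½(125.000 + 1728.00) = 926.500.
Running total after boundary: 5954.25.
k=1: B_{2}/(2)! × [f^{(1)}(12) − f^{(1)}(5)] = 1/12 × (432.000 − 75.0000) = 29.7500.

S_1 ≈ 5984.00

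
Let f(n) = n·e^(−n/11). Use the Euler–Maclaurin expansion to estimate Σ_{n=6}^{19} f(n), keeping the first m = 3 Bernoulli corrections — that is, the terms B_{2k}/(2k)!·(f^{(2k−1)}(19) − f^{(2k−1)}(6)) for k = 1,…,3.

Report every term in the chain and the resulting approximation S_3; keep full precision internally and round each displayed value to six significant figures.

S_3 ≈ 53.1123

The integral term ∫_6^19 x·e^(−x/11) dx = 49.7175.
½[f(6) + f(19)] = ½[3.47747 + 3.37760] = 3.42754.
Integral + boundary = 53.1450.
Correction k=1: B_{2}/2! · (f^{(1)}(19) − f^{(1)}(6)) = 1/12 · (-0.129286 − 0.263445) = -0.0327276.
After k=1: 53.1123.
Correction k=2: B_{4}/4! · (f^{(3)}(19) − f^{(3)}(6)) = −1/720 · (0.00186984 − 0.0117570) = 1.37322e-05.
After k=2: 53.1123.
Correction k=3: B_{6}/6! · (f^{(5)}(19) − f^{(5)}(6)) = 1/30240 · (3.97369e-05 − 0.000176338) = -4.51722e-09.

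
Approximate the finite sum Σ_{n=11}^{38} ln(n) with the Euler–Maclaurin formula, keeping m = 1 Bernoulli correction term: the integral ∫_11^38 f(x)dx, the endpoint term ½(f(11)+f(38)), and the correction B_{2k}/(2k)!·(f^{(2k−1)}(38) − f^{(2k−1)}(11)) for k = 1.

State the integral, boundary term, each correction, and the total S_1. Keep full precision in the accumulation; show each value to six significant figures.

Integral: ∫_11^38 ln(x) dx = 84.8514.
Boundary: ½(f(11) + f(38)) = ½(2.39790 + 3.63759) = 3.01774.
Running total after boundary: 87.8692.
Order-1 term: 1/12 · (0.0263158 − 0.0909091) = -0.00538278.

S_1 ≈ 87.8638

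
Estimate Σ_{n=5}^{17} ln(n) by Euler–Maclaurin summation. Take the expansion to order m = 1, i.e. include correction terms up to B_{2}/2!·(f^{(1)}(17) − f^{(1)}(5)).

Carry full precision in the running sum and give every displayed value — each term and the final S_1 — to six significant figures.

S_1 ≈ 30.3270

Integral: ∫_5^17 ln(x) dx = 28.1174.
Boundary: ½(f(5) + f(17)) = ½(1.60944 + 2.83321) = 2.22133.
Running total after boundary: 30.3388.
Correction k=1: B_{2}/2! · (f^{(1)}(17) − f^{(1)}(5)) = 1/12 · (0.0588235 − 0.200000) = -0.0117647.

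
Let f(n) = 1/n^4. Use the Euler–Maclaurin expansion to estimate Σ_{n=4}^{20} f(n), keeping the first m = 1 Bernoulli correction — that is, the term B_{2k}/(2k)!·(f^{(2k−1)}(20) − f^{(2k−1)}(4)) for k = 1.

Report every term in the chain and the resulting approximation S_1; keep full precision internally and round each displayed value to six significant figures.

The integral term ∫_4^20 1/x^4 dx = 0.00516667.
½[f(4) + f(20)] = ½[0.00390625 + 6.25000e-06] = 0.00195625.
So far: 0.00712292.
Correction k=1: B_{2}/2! · (f^{(1)}(20) − f^{(1)}(4)) = 1/12 · (-1.25000e-06 − (-0.00390625)) = 0.000325417.

S_1 ≈ 0.00744833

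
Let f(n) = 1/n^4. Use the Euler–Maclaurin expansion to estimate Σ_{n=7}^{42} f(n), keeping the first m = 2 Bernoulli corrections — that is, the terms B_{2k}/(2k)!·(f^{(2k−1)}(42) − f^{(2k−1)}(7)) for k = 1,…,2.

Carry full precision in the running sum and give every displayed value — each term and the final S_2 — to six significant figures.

S_2 ≈ 0.00119535

∫_7^42 1/x^4 dx evaluates to 0.000967318.
Boundary: ½(f(7) + f(42)) = ½(0.000416493 + 3.21368e-07) = 0.000208407.
Running total after boundary: 0.00117573.
Correction k=1: B_{2}/2! · (f^{(1)}(42) − f^{(1)}(7)) = 1/12 · (-3.06065e-08 − (-0.000237996)) = 1.98305e-05.
Running total after k=1: 0.00119556.
Correction k=2: B_{4}/4! · (f^{(3)}(42) − f^{(3)}(7)) = −1/720 · (-5.20519e-10 − (-0.000145712)) = -2.02377e-07.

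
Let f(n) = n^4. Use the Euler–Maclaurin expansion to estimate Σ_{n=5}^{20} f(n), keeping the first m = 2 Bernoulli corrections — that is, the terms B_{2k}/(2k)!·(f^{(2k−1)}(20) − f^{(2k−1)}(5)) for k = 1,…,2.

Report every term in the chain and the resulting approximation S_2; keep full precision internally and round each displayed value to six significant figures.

S_2 ≈ 722312

The integral term ∫_5^20 x^4 dx = 639375.
Boundary: ½(f(5) + f(20)) = ½(625.000 + 160000) = 80312.5.
Integral + boundary = 719688.
Correction k=1: B_{2}/2! · (f^{(1)}(20) − f^{(1)}(5)) = 1/12 · (32000.0 − 500.000) = 2625.00.
Running total after k=1: 722312.
Correction k=2: B_{4}/4! · (f^{(3)}(20) − f^{(3)}(5)) = −1/720 · (480.000 − 120.000) = -0.500000.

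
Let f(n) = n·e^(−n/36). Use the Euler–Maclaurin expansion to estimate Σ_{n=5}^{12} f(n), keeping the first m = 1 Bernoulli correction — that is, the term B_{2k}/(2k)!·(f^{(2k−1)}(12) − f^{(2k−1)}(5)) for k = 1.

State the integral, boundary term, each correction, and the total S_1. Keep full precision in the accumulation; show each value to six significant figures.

S_1 ≈ 52.8855

Integral: ∫_5^12 x·e^(−x/36) dx = 46.4332.
½[f(5) + f(12)] = ½[4.35162 + 8.59838] = 6.47500.
Integral + boundary = 52.9082.
k=1: B_{2}/(2)! × [f^{(1)}(12) − f^{(1)}(5)] = 1/12 × (0.477688 − 0.749446) = -0.0226466.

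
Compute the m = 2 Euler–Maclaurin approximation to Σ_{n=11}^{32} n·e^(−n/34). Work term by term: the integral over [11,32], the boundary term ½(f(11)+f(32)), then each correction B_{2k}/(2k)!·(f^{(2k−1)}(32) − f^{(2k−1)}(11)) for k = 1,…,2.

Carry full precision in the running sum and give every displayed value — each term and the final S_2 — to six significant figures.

Integral: ∫_11^32 x·e^(−x/34) dx = 231.556.
Endpoint term: (f(11) + f(32))/2 = (7.95950 + 12.4854)/2 = 10.2224.
Integral + boundary = 241.778.
Order-1 term: 1/12 · (0.0229511 − 0.489488) = -0.0388781.
Partial sum through k=1: 241.739.
Order-2 term: −1/720 · (0.000694886 − 0.00167532) = 1.36171e-06.

S_2 ≈ 241.739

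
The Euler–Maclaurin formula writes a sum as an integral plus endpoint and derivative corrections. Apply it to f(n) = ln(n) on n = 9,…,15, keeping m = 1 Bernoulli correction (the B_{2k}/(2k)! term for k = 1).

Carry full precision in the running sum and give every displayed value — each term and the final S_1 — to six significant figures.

S_1 ≈ 17.2947

∫_9^15 ln(x) dx evaluates to 14.8457.
Endpoint term: (f(9) + f(15))/2 = (2.19722 + 2.70805)/2 = 2.45264.
Integral + boundary = 17.2984.
Correction k=1: B_{2}/2! · (f^{(1)}(15) − f^{(1)}(9)) = 1/12 · (0.0666667 − 0.111111) = -0.00370370.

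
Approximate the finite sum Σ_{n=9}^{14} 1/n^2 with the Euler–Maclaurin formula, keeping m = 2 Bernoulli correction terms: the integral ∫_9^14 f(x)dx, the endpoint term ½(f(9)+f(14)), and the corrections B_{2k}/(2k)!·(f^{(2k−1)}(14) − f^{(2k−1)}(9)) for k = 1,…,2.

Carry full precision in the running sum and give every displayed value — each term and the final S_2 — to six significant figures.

∫_9^14 1/x^2 dx evaluates to 0.0396825.
Endpoint term: (f(9) + f(14))/2 = (0.0123457 + 0.00510204)/2 = 0.00872386.
Running total after boundary: 0.0484064.
Order-1 term: 1/12 · (-0.000728863 − (-0.00274348)) = 0.000167885.
Partial sum through k=1: 0.0485743.
Order-2 term: −1/720 · (-4.46243e-05 − (-0.000406442)) = -5.02525e-07.

S_2 ≈ 0.0485738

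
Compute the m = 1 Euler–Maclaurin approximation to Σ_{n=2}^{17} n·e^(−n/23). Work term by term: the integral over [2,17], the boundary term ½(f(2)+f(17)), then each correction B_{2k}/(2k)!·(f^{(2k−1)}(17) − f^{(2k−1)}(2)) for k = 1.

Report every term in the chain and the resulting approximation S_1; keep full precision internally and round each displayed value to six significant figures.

S_1 ≈ 92.7019

∫_2^17 x·e^(−x/23) dx evaluates to 87.7856.
½[f(2) + f(17)] = ½[1.83343 + 8.11799] = 4.97571.
Integral + boundary = 92.7613.
k=1: B_{2}/(2)! × [f^{(1)}(17) − f^{(1)}(2)] = 1/12 × (0.124573 − 0.837002) = -0.0593691.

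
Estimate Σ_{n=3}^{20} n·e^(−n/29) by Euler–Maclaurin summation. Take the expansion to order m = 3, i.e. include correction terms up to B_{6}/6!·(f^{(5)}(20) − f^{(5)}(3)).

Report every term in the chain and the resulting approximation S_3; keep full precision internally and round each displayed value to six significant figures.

S_3 ≈ 130.129

The integral term ∫_3^20 x·e^(−x/29) dx = 123.813.
½[f(3) + f(20)] = ½[2.70517 + 10.0350] = 6.37007.
Running total after boundary: 130.183.
Correction k=1: B_{2}/2! · (f^{(1)}(20) − f^{(1)}(3)) = 1/12 · (0.155715 − 0.808441) = -0.0543938.
Running total after k=1: 130.129.
Correction k=2: B_{4}/4! · (f^{(3)}(20) − f^{(3)}(3)) = −1/720 · (0.00137837 − 0.00310569) = 2.39905e-06.
Running total after k=2: 130.129.
Correction k=3: B_{6}/6! · (f^{(5)}(20) − f^{(5)}(3)) = 1/30240 · (3.05778e-06 − 6.24268e-06) = -1.05321e-10.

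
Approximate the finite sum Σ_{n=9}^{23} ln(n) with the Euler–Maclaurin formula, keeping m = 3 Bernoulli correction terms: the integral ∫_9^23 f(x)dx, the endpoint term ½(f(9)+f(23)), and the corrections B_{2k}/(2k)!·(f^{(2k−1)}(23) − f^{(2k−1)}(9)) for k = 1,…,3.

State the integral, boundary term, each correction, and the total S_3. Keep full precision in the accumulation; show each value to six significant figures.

∫_9^23 ln(x) dx evaluates to 38.3413.
½[f(9) + f(23)] = ½[2.19722 + 3.13549] = 2.66636.
So far: 41.0077.
k=1: B_{2}/(2)! × [f^{(1)}(23) − f^{(1)}(9)] = 1/12 × (0.0434783 − 0.111111) = -0.00563607.
Running total after k=1: 41.0021.
k=2: B_{4}/(4)! × [f^{(3)}(23) − f^{(3)}(9)] = −1/720 × (0.000164379 − 0.00274348) = 3.58209e-06.
Running total after k=2: 41.0021.
k=3: B_{6}/(6)! × [f^{(5)}(23) − f^{(5)}(9)] = 1/30240 × (3.72883e-06 − 0.000406442) = -1.33172e-08.

S_3 ≈ 41.0021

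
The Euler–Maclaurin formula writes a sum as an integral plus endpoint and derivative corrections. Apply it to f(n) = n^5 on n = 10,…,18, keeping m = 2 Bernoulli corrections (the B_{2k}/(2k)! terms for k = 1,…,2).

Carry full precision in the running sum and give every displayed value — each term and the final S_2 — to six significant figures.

S_2 ≈ 6.53638e+06

∫_10^18 x^5 dx evaluates to 5.50204e+06.
Boundary: ½(f(10) + f(18)) = ½(100000 + 1.88957e+06) = 994784.
Integral + boundary = 6.49682e+06.
k=1: B_{2}/(2)! × [f^{(1)}(18) − f^{(1)}(10)] = 1/12 × (524880 − 50000.0) = 39573.3.
After k=1: 6.53639e+06.
k=2: B_{4}/(4)! × [f^{(3)}(18) − f^{(3)}(10)] = −1/720 × (19440.0 − 6000.00) = -18.6667.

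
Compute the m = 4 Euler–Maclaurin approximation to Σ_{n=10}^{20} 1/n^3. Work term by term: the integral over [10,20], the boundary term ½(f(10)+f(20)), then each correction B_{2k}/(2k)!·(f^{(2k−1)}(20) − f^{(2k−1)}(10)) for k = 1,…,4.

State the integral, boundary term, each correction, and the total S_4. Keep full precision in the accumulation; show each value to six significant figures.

S_4 ≈ 0.00433586

The integral term ∫_10^20 1/x^3 dx = 0.00375000.
Endpoint term: (f(10) + f(20))/2 = (0.00100000 + 0.000125000)/2 = 0.000562500.
Running total after boundary: 0.00431250.
Order-1 term: 1/12 · (-1.87500e-05 − (-0.000300000)) = 2.34375e-05.
Running total after k=1: 0.00433594.
Order-2 term: −1/720 · (-9.37500e-07 − (-6.00000e-05)) = -8.20312e-08.
Running total after k=2: 0.00433586.
Order-3 term: 1/30240 · (-9.84375e-08 − (-2.52000e-05)) = 8.30078e-10.
Running total after k=3: 0.00433586.
Order-4 term: −1/1209600 · (-1.77188e-08 − (-1.81440e-05)) = -1.49854e-11.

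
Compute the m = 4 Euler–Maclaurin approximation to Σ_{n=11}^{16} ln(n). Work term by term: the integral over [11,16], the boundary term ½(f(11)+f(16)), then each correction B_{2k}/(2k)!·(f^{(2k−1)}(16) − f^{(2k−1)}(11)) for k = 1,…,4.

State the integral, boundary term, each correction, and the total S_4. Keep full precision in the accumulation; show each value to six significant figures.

S_4 ≈ 15.5674

∫_11^16 ln(x) dx evaluates to 12.9846.
½[f(11) + f(16)] = ½[2.39790 + 2.77259] = 2.58524.
So far: 15.5698.
Order-1 term: 1/12 · (0.0625000 − 0.0909091) = -0.00236742.
Running total after k=1: 15.5674.
Order-2 term: −1/720 · (0.000488281 − 0.00150263) = 1.40882e-06.
Running total after k=2: 15.5674.
Order-3 term: 1/30240 · (2.28882e-05 − 0.000149021) = -4.17106e-09.
Running total after k=3: 15.5674.
Order-4 term: −1/1209600 · (2.68221e-06 − 3.69474e-05) = 2.83277e-11.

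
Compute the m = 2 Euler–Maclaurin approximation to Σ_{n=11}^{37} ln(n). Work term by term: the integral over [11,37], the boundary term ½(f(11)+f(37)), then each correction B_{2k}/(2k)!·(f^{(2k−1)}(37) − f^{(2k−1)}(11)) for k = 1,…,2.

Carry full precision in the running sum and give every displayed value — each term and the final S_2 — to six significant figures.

The integral term ∫_11^37 ln(x) dx = 81.2271.
Endpoint term: (f(11) + f(37))/2 = (2.39790 + 3.61092)/2 = 3.00441.
Running total after boundary: 84.2315.
Order-1 term: 1/12 · (0.0270270 − 0.0909091) = -0.00532351.
Partial sum through k=1: 84.2262.
Order-2 term: −1/720 · (3.94843e-05 − 0.00150263) = 2.03215e-06.

S_2 ≈ 84.2262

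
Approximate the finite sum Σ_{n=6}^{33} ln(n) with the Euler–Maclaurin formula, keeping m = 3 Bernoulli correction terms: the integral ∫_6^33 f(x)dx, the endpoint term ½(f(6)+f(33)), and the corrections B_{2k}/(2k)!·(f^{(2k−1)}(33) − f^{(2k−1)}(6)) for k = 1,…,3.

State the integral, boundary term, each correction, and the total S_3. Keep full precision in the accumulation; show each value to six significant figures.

∫_6^33 ln(x) dx evaluates to 77.6342.
½[f(6) + f(33)] = ½[1.79176 + 3.49651] = 2.64413.
Integral + boundary = 80.2783.
Correction k=1: B_{2}/2! · (f^{(1)}(33) − f^{(1)}(6)) = 1/12 · (0.0303030 − 0.166667) = -0.0113636.
After k=1: 80.2670.
Correction k=2: B_{4}/4! · (f^{(3)}(33) − f^{(3)}(6)) = −1/720 · (5.56529e-05 − 0.00925926) = 1.27828e-05.
After k=2: 80.2670.
Correction k=3: B_{6}/6! · (f^{(5)}(33) − f^{(5)}(6)) = 1/30240 · (6.13256e-07 − 0.00308642) = -1.02044e-07.

S_3 ≈ 80.2670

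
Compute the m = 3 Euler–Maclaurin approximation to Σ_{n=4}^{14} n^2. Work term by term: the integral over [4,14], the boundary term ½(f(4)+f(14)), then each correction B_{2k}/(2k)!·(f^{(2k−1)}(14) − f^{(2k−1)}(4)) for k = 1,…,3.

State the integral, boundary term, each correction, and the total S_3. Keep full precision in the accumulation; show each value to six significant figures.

Integral: ∫_4^14 x^2 dx = 893.333.
Endpoint term: (f(4) + f(14))/2 = (16.0000 + 196.000)/2 = 106.000.
So far: 999.333.
k=1: B_{2}/(2)! × [f^{(1)}(14) − f^{(1)}(4)] = 1/12 × (28.0000 − 8.00000) = 1.66667.
Partial sum through k=1: 1001.00.
k=2: B_{4}/(4)! × [f^{(3)}(14) − f^{(3)}(4)] = −1/720 × (0.00000 − 0.00000) = 0.00000.
Partial sum through k=2: 1001.00.
k=3: B_{6}/(6)! × [f^{(5)}(14) − f^{(5)}(4)] = 1/30240 × (0.00000 − 0.00000) = 0.00000.

S_3 ≈ 1001.00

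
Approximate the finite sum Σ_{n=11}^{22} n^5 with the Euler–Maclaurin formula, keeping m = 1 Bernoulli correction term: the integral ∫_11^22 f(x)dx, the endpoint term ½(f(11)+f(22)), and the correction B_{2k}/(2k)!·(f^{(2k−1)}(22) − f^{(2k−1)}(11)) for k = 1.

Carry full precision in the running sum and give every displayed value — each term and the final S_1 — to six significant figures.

The integral term ∫_11^22 x^5 dx = 1.86014e+07.
Boundary: ½(f(11) + f(22)) = ½(161051 + 5.15363e+06) = 2.65734e+06.
So far: 2.12587e+07.
k=1: B_{2}/(2)! × [f^{(1)}(22) − f^{(1)}(11)] = 1/12 × (1.17128e+06 − 73205.0) = 91506.2.

S_1 ≈ 2.13502e+07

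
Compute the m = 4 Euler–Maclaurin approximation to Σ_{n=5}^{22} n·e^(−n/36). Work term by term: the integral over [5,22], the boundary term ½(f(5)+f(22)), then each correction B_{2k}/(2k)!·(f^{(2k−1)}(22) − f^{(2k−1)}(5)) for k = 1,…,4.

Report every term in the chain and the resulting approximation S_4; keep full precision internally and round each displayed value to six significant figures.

The integral term ∫_5^22 x·e^(−x/36) dx = 151.343.
½[f(5) + f(22)] = ½[4.35162 + 11.9404] = 8.14603.
So far: 159.489.
Order-1 term: 1/12 · (0.211068 − 0.749446) = -0.0448648.
After k=1: 159.444.
Order-2 term: −1/720 · (0.00100043 − 0.00192137) = 1.27908e-06.
After k=2: 159.444.
Order-3 term: 1/30240 · (1.41822e-06 − 2.51888e-06) = -3.63975e-11.
After k=3: 159.444.
Order-4 term: −1/1209600 · (1.59297e-09 − 2.74322e-09) = 9.50933e-16.

S_4 ≈ 159.444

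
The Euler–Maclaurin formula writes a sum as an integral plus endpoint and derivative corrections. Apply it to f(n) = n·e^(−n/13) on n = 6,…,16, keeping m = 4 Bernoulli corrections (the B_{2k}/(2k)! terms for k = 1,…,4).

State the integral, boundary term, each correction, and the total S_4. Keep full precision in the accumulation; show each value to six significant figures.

S_4 ≈ 49.7714

∫_6^16 x·e^(−x/13) dx evaluates to 45.5778.
Boundary: ½(f(6) + f(16)) = ½(3.78188 + 4.67309) = 4.22748.
So far: 49.8053.
k=1: B_{2}/(2)! × [f^{(1)}(16) − f^{(1)}(6)] = 1/12 × (-0.0674003 − 0.339399) = -0.0339000.
After k=1: 49.7714.
k=2: B_{4}/(4)! × [f^{(3)}(16) − f^{(3)}(6)] = −1/720 × (0.00305761 − 0.00946761) = 8.90278e-06.
After k=2: 49.7714.
k=3: B_{6}/(6)! × [f^{(5)}(16) − f^{(5)}(6)] = 1/30240 × (3.85446e-05 − 0.000100159) = -2.03753e-09.
After k=3: 49.7714.
k=4: B_{8}/(8)! × [f^{(7)}(16) − f^{(7)}(6)] = −1/1209600 × (3.49093e-07 − 8.53831e-07) = 4.17276e-13.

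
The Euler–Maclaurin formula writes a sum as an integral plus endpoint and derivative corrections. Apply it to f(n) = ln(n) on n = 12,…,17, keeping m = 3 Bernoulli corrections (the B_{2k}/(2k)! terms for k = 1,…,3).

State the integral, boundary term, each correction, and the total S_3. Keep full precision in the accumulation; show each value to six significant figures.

S_3 ≈ 16.0028

The integral term ∫_12^17 ln(x) dx = 13.3457.
Endpoint term: (f(12) + f(17))/2 = (2.48491 + 2.83321)/2 = 2.65906.
So far: 16.0048.
k=1: B_{2}/(2)! × [f^{(1)}(17) − f^{(1)}(12)] = 1/12 × (0.0588235 − 0.0833333) = -0.00204248.
After k=1: 16.0028.
k=2: B_{4}/(4)! × [f^{(3)}(17) − f^{(3)}(12)] = −1/720 × (0.000407083 − 0.00115741) = 1.04212e-06.
After k=2: 16.0028.
k=3: B_{6}/(6)! × [f^{(5)}(17) − f^{(5)}(12)] = 1/30240 × (1.69031e-05 − 9.64506e-05) = -2.63054e-09.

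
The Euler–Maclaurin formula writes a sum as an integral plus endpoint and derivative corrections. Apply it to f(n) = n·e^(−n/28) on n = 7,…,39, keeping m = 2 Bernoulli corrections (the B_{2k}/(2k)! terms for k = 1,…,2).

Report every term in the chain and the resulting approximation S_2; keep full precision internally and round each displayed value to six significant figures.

The integral term ∫_7^39 x·e^(−x/28) dx = 297.293.
Boundary: ½(f(7) + f(39)) = ½(5.45161 + 9.68622) = 7.56891.
Integral + boundary = 304.862.
k=1: B_{2}/(2)! × [f^{(1)}(39) − f^{(1)}(7)] = 1/12 × (-0.0975718 − 0.584101) = -0.0568060.
Partial sum through k=1: 304.805.
k=2: B_{4}/(4)! × [f^{(3)}(39) − f^{(3)}(7)] = −1/720 × (0.000509129 − 0.00273176) = 3.08699e-06.

S_2 ≈ 304.805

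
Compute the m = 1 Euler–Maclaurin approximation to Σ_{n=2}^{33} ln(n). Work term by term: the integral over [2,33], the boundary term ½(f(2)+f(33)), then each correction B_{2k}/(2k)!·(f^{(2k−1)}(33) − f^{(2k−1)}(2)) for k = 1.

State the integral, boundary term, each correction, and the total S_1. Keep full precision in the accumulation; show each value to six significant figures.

S_1 ≈ 85.0541

The integral term ∫_2^33 ln(x) dx = 82.9985.
Endpoint term: (f(2) + f(33))/2 = (0.693147 + 3.49651)/2 = 2.09483.
So far: 85.0933.
Order-1 term: 1/12 · (0.0303030 − 0.500000) = -0.0391414.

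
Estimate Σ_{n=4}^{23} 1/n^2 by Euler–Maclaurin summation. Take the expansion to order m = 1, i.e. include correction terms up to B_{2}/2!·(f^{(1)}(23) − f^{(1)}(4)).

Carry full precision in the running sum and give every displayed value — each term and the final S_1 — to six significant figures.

Integral: ∫_4^23 1/x^2 dx = 0.206522.
½[f(4) + f(23)] = ½[0.0625000 + 0.00189036] = 0.0321952.
So far: 0.238717.
Correction k=1: B_{2}/2! · (f^{(1)}(23) − f^{(1)}(4)) = 1/12 · (-0.000164379 − (-0.0312500)) = 0.00259047.

S_1 ≈ 0.241307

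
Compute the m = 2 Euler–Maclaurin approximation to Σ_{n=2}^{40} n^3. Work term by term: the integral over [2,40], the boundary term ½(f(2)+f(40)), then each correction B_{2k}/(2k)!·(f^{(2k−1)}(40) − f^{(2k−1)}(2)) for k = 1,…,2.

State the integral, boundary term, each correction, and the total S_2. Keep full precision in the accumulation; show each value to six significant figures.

Integral: ∫_2^40 x^3 dx = 639996.
Endpoint term: (f(2) + f(40))/2 = (8.00000 + 64000.0)/2 = 32004.0.
So far: 672000.
Order-1 term: 1/12 · (4800.00 − 12.0000) = 399.000.
Running total after k=1: 672399.
Order-2 term: −1/720 · (6.00000 − 6.00000) = 0.00000.

S_2 ≈ 672399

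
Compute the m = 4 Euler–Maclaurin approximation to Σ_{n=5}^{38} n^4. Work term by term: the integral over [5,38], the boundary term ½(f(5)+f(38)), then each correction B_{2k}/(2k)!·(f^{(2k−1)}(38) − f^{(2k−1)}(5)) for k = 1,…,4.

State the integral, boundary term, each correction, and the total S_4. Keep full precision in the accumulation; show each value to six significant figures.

The integral term ∫_5^38 x^4 dx = 1.58464e+07.
Boundary: ½(f(5) + f(38)) = ½(625.000 + 2.08514e+06) = 1.04288e+06.
So far: 1.68893e+07.
Correction k=1: B_{2}/2! · (f^{(1)}(38) − f^{(1)}(5)) = 1/12 · (219488 − 500.000) = 18249.0.
Partial sum through k=1: 1.69075e+07.
Correction k=2: B_{4}/4! · (f^{(3)}(38) − f^{(3)}(5)) = −1/720 · (912.000 − 120.000) = -1.10000.
Partial sum through k=2: 1.69075e+07.
Correction k=3: B_{6}/6! · (f^{(5)}(38) − f^{(5)}(5)) = 1/30240 · (0.00000 − 0.00000) = 0.00000.
Partial sum through k=3: 1.69075e+07.
Correction k=4: B_{8}/8! · (f^{(7)}(38) − f^{(7)}(5)) = −1/1209600 · (0.00000 − 0.00000) = 0.00000.

S_4 ≈ 1.69075e+07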